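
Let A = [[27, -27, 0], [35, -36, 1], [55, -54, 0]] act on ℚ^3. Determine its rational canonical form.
The invariant factors of A (the non-unit diagonal entries of the Smith normal form of xI - A over ℚ[x]) are (x + 3)^3, each dividing the next. The characteristic polynomial is their product, (x + 3)^3.

The rational canonical form is the block-diagonal matrix of companion matrices C(f_i):
R = [[0, 0, -27], [1, 0, -27], [0, 1, -9]].

R = [[0, 0, -27], [1, 0, -27], [0, 1, -9]]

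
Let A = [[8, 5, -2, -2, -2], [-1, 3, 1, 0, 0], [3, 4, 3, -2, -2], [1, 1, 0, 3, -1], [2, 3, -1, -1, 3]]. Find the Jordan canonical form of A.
The characteristic polynomial is det(xI - A) = (x - 4)^5, so the eigenvalues are 4 (algebraic multiplicity 5).

For λ = 4: rank(A - 4I) = 3, rank((A - 4I)^2) = 1, rank((A - 4I)^3) = 0. The eigenspace has dimension 5 - 3 = 2, so there are 2 Jordan blocks; the rank sequence gives block sizes [3, 2].

Assembling the blocks gives the Jordan form J above.

J = [[4, 1, 0, 0, 0], [0, 4, 1, 0, 0], [0, 0, 4, 0, 0], [0, 0, 0, 4, 1], [0, 0, 0, 0, 4]]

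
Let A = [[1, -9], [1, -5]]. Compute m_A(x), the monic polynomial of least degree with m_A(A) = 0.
m_A(x) = (x + 2)^2

The characteristic polynomial factors as (x + 2)^2. The minimal polynomial is ∏(x - λ)^{k_λ} where k_λ is the size of the largest Jordan block at λ.

For λ = -2: rank(A + 2I) = 1, and the largest Jordan block has size 2 (the smallest k with rank((A + 2I)^k) = rank((A + 2I)^(k+1))).

So m_A(x) = (x + 2)^2.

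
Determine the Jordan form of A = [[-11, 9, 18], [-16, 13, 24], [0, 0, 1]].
The characteristic polynomial is det(xI - A) = (x - 1)^3, so the eigenvalues are 1 (algebraic multiplicity 3).

For λ = 1: rank(A - I) = 1, rank((A - I)^2) = 0. The eigenspace has dimension 3 - 1 = 2, so there are 2 Jordan blocks; the rank sequence gives block sizes [2, 1].

Assembling the blocks gives the Jordan form J above.

J = [[1, 1, 0], [0, 1, 0], [0, 0, 1]]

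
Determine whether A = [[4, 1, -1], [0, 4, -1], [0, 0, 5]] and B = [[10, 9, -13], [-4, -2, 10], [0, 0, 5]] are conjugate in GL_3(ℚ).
Two matrices over a field are similar if and only if they have the same invariant factors.

Both A and B have characteristic polynomial (x - 5)(x - 4)^2 and minimal polynomial (x - 5)(x - 4)^2. Computing further, both have invariant factors (x - 5)(x - 4)^2. Hence A and B are similar.

Yes.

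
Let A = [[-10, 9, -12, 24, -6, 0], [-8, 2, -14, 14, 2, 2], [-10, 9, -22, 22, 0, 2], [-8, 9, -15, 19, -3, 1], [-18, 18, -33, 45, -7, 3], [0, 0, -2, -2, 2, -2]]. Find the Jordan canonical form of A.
J = [[-4, 1, 0, 0, 0, 0], [0, -4, 0, 0, 0, 0], [0, 0, -4, 0, 0, 0], [0, 0, 0, -4, 0, 0], [0, 0, 0, 0, -2, 1], [0, 0, 0, 0, 0, -2]]

The characteristic polynomial is det(xI - A) = (x + 2)^2(x + 4)^4, so the eigenvalues are -4 (algebraic multiplicity 4), -2 (algebraic multiplicity 2).

For λ = -4: rank(A + 4I) = 3, rank((A + 4I)^2) = 2. The eigenspace has dimension 6 - 3 = 3, so there are 3 Jordan blocks; the rank sequence gives block sizes [2, 1, 1].

For λ = -2: rank(A + 2I) = 5, rank((A + 2I)^2) = 4. The eigenspace has dimension 6 - 5 = 1, so there is 1 Jordan block; the rank sequence gives block sizes [2].

Assembling the blocks gives the Jordan form J above.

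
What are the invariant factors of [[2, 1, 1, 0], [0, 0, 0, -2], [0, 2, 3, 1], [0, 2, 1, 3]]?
x - 2, (x - 2)^3

The Jordan structure of A has elementary divisors (x - 2)^3, (x - 2). Arranging the block sizes at each eigenvalue in decreasing order and taking row products gives the invariant factors.

Invariant factors (smallest first, each dividing the next): x - 2, (x - 2)^3.

Check: the last factor (x - 2)^3 is the minimal polynomial, and the product (x - 2)^4 is the characteristic polynomial.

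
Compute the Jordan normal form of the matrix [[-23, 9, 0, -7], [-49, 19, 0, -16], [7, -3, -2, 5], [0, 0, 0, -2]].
J = [[-2, 1, 0, 0], [0, -2, 1, 0], [0, 0, -2, 0], [0, 0, 0, -2]]

The characteristic polynomial is det(xI - A) = (x + 2)^4, so the eigenvalues are -2 (algebraic multiplicity 4).

For λ = -2: rank(A + 2I) = 2, rank((A + 2I)^2) = 1, rank((A + 2I)^3) = 0. The eigenspace has dimension 4 - 2 = 2, so there are 2 Jordan blocks; the rank sequence gives block sizes [3, 1].

Assembling the blocks gives the Jordan form J above.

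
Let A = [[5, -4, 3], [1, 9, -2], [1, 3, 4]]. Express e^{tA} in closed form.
e^{tA} = [[(1 - t)*e^{6*t}, t*(t - 8)*e^{6*t}/2, t*(6 - t)*e^{6*t}/2], [t*e^{6*t}, (-t^2 + 6*t + 2)*e^{6*t}/2, t*(t - 4)*e^{6*t}/2], [t*e^{6*t}, t*(6 - t)*e^{6*t}/2, (t^2 - 4*t + 2)*e^{6*t}/2]]

A has Jordan form J = [[6, 1, 0], [0, 6, 1], [0, 0, 6]] with A = PJP^{-1}, so e^{tA} = P e^{tJ} P^{-1}.

For a Jordan block J_k(λ), e^{tJ_k(λ)} = e^{λt} · (I + tN + t^2 N^2/2! + ... + t^{k-1} N^{k-1}/(k-1)!) where N is the nilpotent superdiagonal part.

Assembling the blocks and conjugating back gives the entries of e^{tA} as shown above.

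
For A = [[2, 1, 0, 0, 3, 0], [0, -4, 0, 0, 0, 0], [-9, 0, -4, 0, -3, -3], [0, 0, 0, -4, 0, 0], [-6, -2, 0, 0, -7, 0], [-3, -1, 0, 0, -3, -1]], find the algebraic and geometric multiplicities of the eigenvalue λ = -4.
The characteristic polynomial is (x + 1)^2(x + 4)^4, so the factor x + 4 appears with exponent 4: the algebraic multiplicity is 4.

rank(A + 4I) = 3, so the eigenspace has dimension 6 - 3 = 3: the geometric multiplicity is 3.

Since 3 < 4, A is not diagonalizable.

algebraic multiplicity 4, geometric multiplicity 3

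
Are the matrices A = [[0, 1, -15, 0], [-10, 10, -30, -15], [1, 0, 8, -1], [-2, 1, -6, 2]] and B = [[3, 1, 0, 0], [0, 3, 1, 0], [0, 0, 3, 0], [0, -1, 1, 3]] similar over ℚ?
No.

trace(A) = 20 but trace(B) = 12. The trace is a similarity invariant, so A and B are not similar.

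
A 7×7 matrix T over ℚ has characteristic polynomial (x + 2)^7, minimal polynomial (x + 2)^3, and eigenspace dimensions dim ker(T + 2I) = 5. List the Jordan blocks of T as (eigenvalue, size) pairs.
Jordan blocks: (-2, 3), (-2, 1), (-2, 1), (-2, 1), (-2, 1)

λ = -2: algebraic multiplicity 7 (exponent in χ_T), largest block size 3 (exponent in m_T), 5 blocks (geometric multiplicity). These force block sizes [3, 1, 1, 1, 1].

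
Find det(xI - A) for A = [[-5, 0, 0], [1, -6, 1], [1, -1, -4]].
χ_A(x) = (x + 5)^3

xI - A = [[x + 5, 0, 0], [-1, x + 6, -1], [-1, 1, x + 4]].

Expanding det(xI - A) along the first row:
det(xI - A) = + (x + 5)·det([[x + 6, -1], [1, x + 4]]) - (0)·det([[-1, -1], [-1, x + 4]]) + (0)·det([[-1, x + 6], [-1, 1]]).

Evaluating gives χ_A(x) = x^3 + 15x^2 + 75x + 125 = (x + 5)^3.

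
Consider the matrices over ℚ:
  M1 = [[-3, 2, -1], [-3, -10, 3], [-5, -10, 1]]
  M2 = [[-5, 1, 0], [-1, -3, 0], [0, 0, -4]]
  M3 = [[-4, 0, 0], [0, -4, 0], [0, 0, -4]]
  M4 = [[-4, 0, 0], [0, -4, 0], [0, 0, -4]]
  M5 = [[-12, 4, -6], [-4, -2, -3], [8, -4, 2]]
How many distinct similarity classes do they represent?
Characteristic polynomials: χ_{M1} = (x + 4)^3, χ_{M2} = (x + 4)^3, χ_{M3} = (x + 4)^3, χ_{M4} = (x + 4)^3, χ_{M5} = (x + 4)^3.

{M1, M2, M5}: invariant factors x + 4, (x + 4)^2.

{M3, M4}: invariant factors x + 4, x + 4, x + 4.

Matrices are similar if and only if their invariant-factor lists agree; the partition into similarity classes is {M1, M2, M5}, {M3, M4}.

2 classes: {M1, M2, M5}, {M3, M4}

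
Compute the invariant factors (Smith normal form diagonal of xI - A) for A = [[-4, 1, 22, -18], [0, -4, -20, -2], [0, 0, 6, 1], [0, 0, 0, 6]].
(x - 6)^2(x + 4)^2

The Jordan structure of A has elementary divisors (x + 4)^2, (x - 6)^2. Arranging the block sizes at each eigenvalue in decreasing order and taking row products gives the invariant factors.

Invariant factors (smallest first, each dividing the next): (x - 6)^2(x + 4)^2.

Check: the last factor (x - 6)^2(x + 4)^2 is the minimal polynomial, and the product (x - 6)^2(x + 4)^2 is the characteristic polynomial.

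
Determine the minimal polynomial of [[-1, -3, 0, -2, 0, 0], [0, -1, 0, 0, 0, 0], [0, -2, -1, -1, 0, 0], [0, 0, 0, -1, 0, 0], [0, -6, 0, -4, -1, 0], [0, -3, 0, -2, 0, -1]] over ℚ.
m_A(x) = (x + 1)^2

The characteristic polynomial factors as (x + 1)^6. The minimal polynomial is ∏(x - λ)^{k_λ} where k_λ is the size of the largest Jordan block at λ.

For λ = -1: rank(A + I) = 2, and the largest Jordan block has size 2 (the smallest k with rank((A + I)^k) = rank((A + I)^(k+1))).

So m_A(x) = (x + 1)^2.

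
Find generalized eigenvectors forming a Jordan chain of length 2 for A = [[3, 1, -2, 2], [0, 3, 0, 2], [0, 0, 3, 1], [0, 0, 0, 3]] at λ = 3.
v_1 = [[5, 5, 2, 0]]^T, v_2 = [[1, 0, 0, 0]]^T

We seek v_1 ∈ ker((A - 3I)^2) \ ker(A - 3I), then set v_{i+1} = (A - 3I) v_i.

One such chain is v_1 = [[5, 5, 2, 0]]^T, v_2 = [[1, 0, 0, 0]]^T. Check: (A - 3I) v_2 = [[0, 0, 0, 0]]^T = 0.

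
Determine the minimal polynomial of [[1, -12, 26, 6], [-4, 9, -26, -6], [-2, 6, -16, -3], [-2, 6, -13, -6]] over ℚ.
m_A(x) = (x + 3)^2

The characteristic polynomial factors as (x + 3)^4. The minimal polynomial is ∏(x - λ)^{k_λ} where k_λ is the size of the largest Jordan block at λ.

For λ = -3: rank(A + 3I) = 1, and the largest Jordan block has size 2 (the smallest k with rank((A + 3I)^k) = rank((A + 3I)^(k+1))).

So m_A(x) = (x + 3)^2.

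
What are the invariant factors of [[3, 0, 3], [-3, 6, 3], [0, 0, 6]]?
x - 6, (x - 6)(x - 3)

The Jordan structure of A has elementary divisors (x - 3), (x - 6), (x - 6). Arranging the block sizes at each eigenvalue in decreasing order and taking row products gives the invariant factors.

Invariant factors (smallest first, each dividing the next): x - 6, (x - 6)(x - 3).

Check: the last factor (x - 6)(x - 3) is the minimal polynomial, and the product (x - 6)^2(x - 3) is the characteristic polynomial.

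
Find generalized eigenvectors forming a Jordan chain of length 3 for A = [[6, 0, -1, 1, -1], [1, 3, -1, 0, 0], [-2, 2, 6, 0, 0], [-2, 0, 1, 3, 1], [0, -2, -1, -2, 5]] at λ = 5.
We seek v_1 ∈ ker((A - 5I)^3) \ ker((A - 5I)^2), then set v_{i+1} = (A - 5I) v_i.

One such chain is v_1 = [[0, 0, 0, 0, 1]]^T, v_2 = [[-1, 0, 0, 1, 0]]^T, v_3 = [[0, -1, 2, 0, -2]]^T. Check: (A - 5I) v_3 = [[0, 0, 0, 0, 0]]^T = 0.

v_1 = [[0, 0, 0, 0, 1]]^T, v_2 = [[-1, 0, 0, 1, 0]]^T, v_3 = [[0, -1, 2, 0, -2]]^T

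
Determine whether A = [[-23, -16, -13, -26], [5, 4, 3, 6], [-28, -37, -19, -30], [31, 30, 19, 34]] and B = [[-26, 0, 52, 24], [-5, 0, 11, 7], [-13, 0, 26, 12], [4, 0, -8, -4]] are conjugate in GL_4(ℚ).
Yes.

Two matrices over a field are similar if and only if they have the same invariant factors.

Both A and B have characteristic polynomial x^3(x + 4) and minimal polynomial x^3(x + 4). Computing further, both have invariant factors x^3(x + 4). Hence A and B are similar.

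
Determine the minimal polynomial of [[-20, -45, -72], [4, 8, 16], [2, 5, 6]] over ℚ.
m_A(x) = (x + 2)^2

The characteristic polynomial factors as (x + 2)^3. The minimal polynomial is ∏(x - λ)^{k_λ} where k_λ is the size of the largest Jordan block at λ.

For λ = -2: rank(A + 2I) = 1, and the largest Jordan block has size 2 (the smallest k with rank((A + 2I)^k) = rank((A + 2I)^(k+1))).

So m_A(x) = (x + 2)^2.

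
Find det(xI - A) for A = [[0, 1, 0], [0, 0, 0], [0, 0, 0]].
χ_A(x) = x^3

xI - A = [[x, -1, 0], [0, x, 0], [0, 0, x]].

Expanding det(xI - A) along the first row:
det(xI - A) = + (x)·det([[x, 0], [0, x]]) - (-1)·det([[0, 0], [0, x]]) + (0)·det([[0, x], [0, 0]]).

Evaluating gives χ_A(x) = x^3.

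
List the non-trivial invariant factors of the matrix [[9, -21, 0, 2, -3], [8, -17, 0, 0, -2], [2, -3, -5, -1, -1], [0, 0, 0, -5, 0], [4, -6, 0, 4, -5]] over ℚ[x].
The Jordan structure of A has elementary divisors (x + 5)^2, (x + 5)^2, (x + 3). Arranging the block sizes at each eigenvalue in decreasing order and taking row products gives the invariant factors.

Invariant factors (smallest first, each dividing the next): (x + 5)^2, (x + 3)(x + 5)^2.

Check: the last factor (x + 3)(x + 5)^2 is the minimal polynomial, and the product (x + 3)(x + 5)^4 is the characteristic polynomial.

(x + 5)^2, (x + 3)(x + 5)^2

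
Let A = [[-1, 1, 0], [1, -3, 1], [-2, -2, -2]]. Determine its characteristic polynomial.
χ_A(x) = (x + 2)^3

xI - A = [[x + 1, -1, 0], [-1, x + 3, -1], [2, 2, x + 2]].

Expanding det(xI - A) along the first row:
det(xI - A) = + (x + 1)·det([[x + 3, -1], [2, x + 2]]) - (-1)·det([[-1, -1], [2, x + 2]]) + (0)·det([[-1, x + 3], [2, 2]]).

Evaluating gives χ_A(x) = x^3 + 6x^2 + 12x + 8 = (x + 2)^3.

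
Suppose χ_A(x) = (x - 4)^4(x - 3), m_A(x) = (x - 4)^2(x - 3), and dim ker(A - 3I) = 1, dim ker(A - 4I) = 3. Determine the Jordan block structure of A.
Jordan blocks: (3, 1), (4, 2), (4, 1), (4, 1)

λ = 3: algebraic multiplicity 1 (exponent in χ_A), largest block size 1 (exponent in m_A), 1 block (geometric multiplicity). This forces block sizes [1].
λ = 4: algebraic multiplicity 4 (exponent in χ_A), largest block size 2 (exponent in m_A), 3 blocks (geometric multiplicity). These force block sizes [2, 1, 1].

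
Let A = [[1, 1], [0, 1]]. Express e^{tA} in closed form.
e^{tA} = [[e^{t}, t*e^{t}], [0, e^{t}]]

A has Jordan form J = [[1, 1], [0, 1]] with A = PJP^{-1}, so e^{tA} = P e^{tJ} P^{-1}.

For a Jordan block J_k(λ), e^{tJ_k(λ)} = e^{λt} · (I + tN + t^2 N^2/2! + ... + t^{k-1} N^{k-1}/(k-1)!) where N is the nilpotent superdiagonal part.

Assembling the blocks and conjugating back gives the entries of e^{tA} as shown above.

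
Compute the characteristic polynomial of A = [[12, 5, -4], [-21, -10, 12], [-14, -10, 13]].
xI - A = [[x - 12, -5, 4], [21, x + 10, -12], [14, 10, x - 13]].

Expanding det(xI - A) along the first row:
det(xI - A) = + (x - 12)·det([[x + 10, -12], [10, x - 13]]) - (-5)·det([[21, -12], [14, x - 13]]) + (4)·det([[21, x + 10], [14, 10]]).

Evaluating gives χ_A(x) = x^3 - 15x^2 + 75x - 125 = (x - 5)^3.

χ_A(x) = (x - 5)^3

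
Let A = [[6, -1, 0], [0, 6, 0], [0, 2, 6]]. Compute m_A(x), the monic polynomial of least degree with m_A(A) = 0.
m_A(x) = (x - 6)^2

The characteristic polynomial factors as (x - 6)^3. The minimal polynomial is ∏(x - λ)^{k_λ} where k_λ is the size of the largest Jordan block at λ.

For λ = 6: rank(A - 6I) = 1, and the largest Jordan block has size 2 (the smallest k with rank((A - 6I)^k) = rank((A - 6I)^(k+1))).

So m_A(x) = (x - 6)^2.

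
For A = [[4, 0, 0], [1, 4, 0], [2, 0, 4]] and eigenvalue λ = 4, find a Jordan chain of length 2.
v_1 = [[1, 0, 0]]^T, v_2 = [[0, 1, 2]]^T

We seek v_1 ∈ ker((A - 4I)^2) \ ker(A - 4I), then set v_{i+1} = (A - 4I) v_i.

One such chain is v_1 = [[1, 0, 0]]^T, v_2 = [[0, 1, 2]]^T. Check: (A - 4I) v_2 = [[0, 0, 0]]^T = 0.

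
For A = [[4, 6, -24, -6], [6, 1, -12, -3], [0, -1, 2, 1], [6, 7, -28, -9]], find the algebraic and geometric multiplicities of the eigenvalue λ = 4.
The characteristic polynomial is (x - 4)(x + 2)^3, so the factor x - 4 appears with exponent 1: the algebraic multiplicity is 1.

rank(A - 4I) = 3, so the eigenspace has dimension 4 - 3 = 1: the geometric multiplicity is 1.

algebraic multiplicity 1, geometric multiplicity 1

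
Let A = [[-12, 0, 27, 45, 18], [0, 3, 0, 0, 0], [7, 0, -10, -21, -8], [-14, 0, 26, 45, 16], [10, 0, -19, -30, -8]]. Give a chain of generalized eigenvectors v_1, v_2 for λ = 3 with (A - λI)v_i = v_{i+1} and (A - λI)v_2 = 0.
We seek v_1 ∈ ker((A - 3I)^2) \ ker(A - 3I), then set v_{i+1} = (A - 3I) v_i.

One such chain is v_1 = [[-2, 0, 1, -2, 2]]^T, v_2 = [[3, 0, -1, 2, -1]]^T. Check: (A - 3I) v_2 = [[0, 0, 0, 0, 0]]^T = 0.

v_1 = [[-2, 0, 1, -2, 2]]^T, v_2 = [[3, 0, -1, 2, -1]]^T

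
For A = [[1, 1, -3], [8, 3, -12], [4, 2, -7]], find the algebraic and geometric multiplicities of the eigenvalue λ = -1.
algebraic multiplicity 3, geometric multiplicity 2

The characteristic polynomial is (x + 1)^3, so the factor x + 1 appears with exponent 3: the algebraic multiplicity is 3.

rank(A + I) = 1, so the eigenspace has dimension 3 - 1 = 2: the geometric multiplicity is 2.

Since 2 < 3, A is not diagonalizable.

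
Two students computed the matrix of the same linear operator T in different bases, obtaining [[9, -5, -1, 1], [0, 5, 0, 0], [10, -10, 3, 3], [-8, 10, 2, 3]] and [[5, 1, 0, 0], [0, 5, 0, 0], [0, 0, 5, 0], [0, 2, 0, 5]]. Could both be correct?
No.

Both have characteristic polynomial (x - 5)^4, but the minimal polynomial of A is (x - 5)^3 while the minimal polynomial of B is (x - 5)^2. The minimal polynomial is a similarity invariant, so A and B are not similar.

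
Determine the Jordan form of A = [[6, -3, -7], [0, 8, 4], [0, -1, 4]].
J = [[6, 1, 0], [0, 6, 1], [0, 0, 6]]

The characteristic polynomial is det(xI - A) = (x - 6)^3, so the eigenvalues are 6 (algebraic multiplicity 3).

For λ = 6: rank(A - 6I) = 2, rank((A - 6I)^2) = 1, rank((A - 6I)^3) = 0. The eigenspace has dimension 3 - 2 = 1, so there is 1 Jordan block; the rank sequence gives block sizes [3].

Assembling the blocks gives the Jordan form J above.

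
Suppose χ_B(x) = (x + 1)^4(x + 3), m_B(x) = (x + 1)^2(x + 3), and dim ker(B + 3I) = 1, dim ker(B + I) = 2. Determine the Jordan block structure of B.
λ = -3: algebraic multiplicity 1 (exponent in χ_B), largest block size 1 (exponent in m_B), 1 block (geometric multiplicity). This forces block sizes [1].
λ = -1: algebraic multiplicity 4 (exponent in χ_B), largest block size 2 (exponent in m_B), 2 blocks (geometric multiplicity). These force block sizes [2, 2].

Jordan blocks: (-3, 1), (-1, 2), (-1, 2)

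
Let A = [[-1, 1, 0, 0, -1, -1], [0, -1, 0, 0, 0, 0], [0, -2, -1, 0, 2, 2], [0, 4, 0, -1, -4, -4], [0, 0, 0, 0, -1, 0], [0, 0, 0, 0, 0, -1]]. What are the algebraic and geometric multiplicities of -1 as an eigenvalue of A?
algebraic multiplicity 6, geometric multiplicity 5

The characteristic polynomial is (x + 1)^6, so the factor x + 1 appears with exponent 6: the algebraic multiplicity is 6.

rank(A + I) = 1, so the eigenspace has dimension 6 - 1 = 5: the geometric multiplicity is 5.

Since 5 < 6, A is not diagonalizable.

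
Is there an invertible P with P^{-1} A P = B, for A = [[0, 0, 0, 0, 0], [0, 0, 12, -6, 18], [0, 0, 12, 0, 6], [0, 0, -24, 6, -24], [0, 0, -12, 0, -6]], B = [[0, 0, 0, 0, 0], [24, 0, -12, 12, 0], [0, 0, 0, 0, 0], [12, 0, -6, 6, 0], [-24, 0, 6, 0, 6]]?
Yes.

Two matrices over a field are similar if and only if they have the same invariant factors.

Both A and B have characteristic polynomial x^3(x - 6)^2 and minimal polynomial x(x - 6). Computing further, both have invariant factors x, x(x - 6), x(x - 6). Hence A and B are similar.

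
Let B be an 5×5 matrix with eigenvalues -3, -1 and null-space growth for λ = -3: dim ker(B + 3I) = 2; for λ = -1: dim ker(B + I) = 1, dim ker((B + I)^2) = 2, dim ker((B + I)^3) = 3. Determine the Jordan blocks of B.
λ = -3: successive nullity increments [2] count blocks of size ≥ k; block sizes are [1, 1].
λ = -1: successive nullity increments [1, 1, 1] count blocks of size ≥ k; block sizes are [3].

Jordan blocks: (-3, 1), (-3, 1), (-1, 3)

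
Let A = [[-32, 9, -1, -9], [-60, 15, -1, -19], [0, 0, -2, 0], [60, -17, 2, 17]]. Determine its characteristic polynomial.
χ_A(x) = (x - 4)(x + 2)^3

xI - A = [[x + 32, -9, 1, 9], [60, x - 15, 1, 19], [0, 0, x + 2, 0], [-60, 17, -2, x - 17]].

Expanding det(xI - A) along the first row:
det(xI - A) = + (x + 32)·det([[x - 15, 1, 19], [0, x + 2, 0], [17, -2, x - 17]]) - (-9)·det([[60, 1, 19], [0, x + 2, 0], [-60, -2, x - 17]]) + (1)·det([[60, x - 15, 19], [0, 0, 0], [-60, 17, x - 17]]) - (9)·det([[60, x - 15, 1], [0, 0, x + 2], [-60, 17, -2]]).

Evaluating gives χ_A(x) = x^4 + 2x^3 - 12x^2 - 40x - 32 = (x - 4)(x + 2)^3.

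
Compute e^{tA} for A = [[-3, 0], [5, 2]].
e^{tA} = [[e^{-3*t}, 0], [(e^{5*t} - 1)*e^{-3*t}, e^{2*t}]]

A has Jordan form J = [[-3, 0], [0, 2]] with A = PJP^{-1}, so e^{tA} = P e^{tJ} P^{-1}.

For a Jordan block J_k(λ), e^{tJ_k(λ)} = e^{λt} · (I + tN + t^2 N^2/2! + ... + t^{k-1} N^{k-1}/(k-1)!) where N is the nilpotent superdiagonal part.

Assembling the blocks and conjugating back gives the entries of e^{tA} as shown above.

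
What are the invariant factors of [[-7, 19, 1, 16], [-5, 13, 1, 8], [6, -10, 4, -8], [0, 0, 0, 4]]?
The Jordan structure of A has elementary divisors (x - 2), (x - 4)^2, (x - 4). Arranging the block sizes at each eigenvalue in decreasing order and taking row products gives the invariant factors.

Invariant factors (smallest first, each dividing the next): x - 4, (x - 4)^2(x - 2).

Check: the last factor (x - 4)^2(x - 2) is the minimal polynomial, and the product (x - 4)^3(x - 2) is the characteristic polynomial.

x - 4, (x - 4)^2(x - 2)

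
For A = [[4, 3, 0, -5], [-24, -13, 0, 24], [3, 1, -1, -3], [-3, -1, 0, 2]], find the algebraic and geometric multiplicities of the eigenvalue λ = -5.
algebraic multiplicity 1, geometric multiplicity 1

The characteristic polynomial is (x + 1)^3(x + 5), so the factor x + 5 appears with exponent 1: the algebraic multiplicity is 1.

rank(A + 5I) = 3, so the eigenspace has dimension 4 - 3 = 1: the geometric multiplicity is 1.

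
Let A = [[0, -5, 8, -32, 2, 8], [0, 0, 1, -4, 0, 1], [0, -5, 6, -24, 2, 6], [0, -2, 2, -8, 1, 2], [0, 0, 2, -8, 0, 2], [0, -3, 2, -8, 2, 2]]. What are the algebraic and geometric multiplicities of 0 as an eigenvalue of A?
The characteristic polynomial is x^6, so the factor x appears with exponent 6: the algebraic multiplicity is 6.

rank(A) = 3, so the eigenspace has dimension 6 - 3 = 3: the geometric multiplicity is 3.

Since 3 < 6, A is not diagonalizable.

algebraic multiplicity 6, geometric multiplicity 3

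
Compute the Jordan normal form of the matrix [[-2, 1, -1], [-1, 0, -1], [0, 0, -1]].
J = [[-1, 1, 0], [0, -1, 0], [0, 0, -1]]

The characteristic polynomial is det(xI - A) = (x + 1)^3, so the eigenvalues are -1 (algebraic multiplicity 3).

For λ = -1: rank(A + I) = 1, rank((A + I)^2) = 0. The eigenspace has dimension 3 - 1 = 2, so there are 2 Jordan blocks; the rank sequence gives block sizes [2, 1].

Assembling the blocks gives the Jordan form J above.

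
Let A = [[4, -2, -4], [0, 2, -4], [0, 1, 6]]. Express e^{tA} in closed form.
e^{tA} = [[e^{4*t}, -2*t*e^{4*t}, -4*t*e^{4*t}], [0, (1 - 2*t)*e^{4*t}, -4*t*e^{4*t}], [0, t*e^{4*t}, (2*t + 1)*e^{4*t}]]

A has Jordan form J = [[4, 1, 0], [0, 4, 0], [0, 0, 4]] with A = PJP^{-1}, so e^{tA} = P e^{tJ} P^{-1}.

For a Jordan block J_k(λ), e^{tJ_k(λ)} = e^{λt} · (I + tN + t^2 N^2/2! + ... + t^{k-1} N^{k-1}/(k-1)!) where N is the nilpotent superdiagonal part.

Assembling the blocks and conjugating back gives the entries of e^{tA} as shown above.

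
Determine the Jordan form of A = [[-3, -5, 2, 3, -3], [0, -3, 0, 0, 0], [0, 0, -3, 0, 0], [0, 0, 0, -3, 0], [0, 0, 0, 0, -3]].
The characteristic polynomial is det(xI - A) = (x + 3)^5, so the eigenvalues are -3 (algebraic multiplicity 5).

For λ = -3: rank(A + 3I) = 1, rank((A + 3I)^2) = 0. The eigenspace has dimension 5 - 1 = 4, so there are 4 Jordan blocks; the rank sequence gives block sizes [2, 1, 1, 1].

Assembling the blocks gives the Jordan form J above.

J = [[-3, 1, 0, 0, 0], [0, -3, 0, 0, 0], [0, 0, -3, 0, 0], [0, 0, 0, -3, 0], [0, 0, 0, 0, -3]]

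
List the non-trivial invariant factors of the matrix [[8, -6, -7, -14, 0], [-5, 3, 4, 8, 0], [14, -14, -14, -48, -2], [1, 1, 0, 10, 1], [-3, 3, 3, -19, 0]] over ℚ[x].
x^2(x - 5)^2(x + 3)

The Jordan structure of A has elementary divisors (x + 3), x^2, (x - 5)^2. Arranging the block sizes at each eigenvalue in decreasing order and taking row products gives the invariant factors.

Invariant factors (smallest first, each dividing the next): x^2(x - 5)^2(x + 3).

Check: the last factor x^2(x - 5)^2(x + 3) is the minimal polynomial, and the product x^2(x - 5)^2(x + 3) is the characteristic polynomial.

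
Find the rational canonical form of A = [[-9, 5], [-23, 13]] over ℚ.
The invariant factors of A (the non-unit diagonal entries of the Smith normal form of xI - A over ℚ[x]) are x^2 - 4x - 2, each dividing the next. The characteristic polynomial is their product, x^2 - 4x - 2.

The rational canonical form is the block-diagonal matrix of companion matrices C(f_i):
R = [[0, 2], [1, 4]].

Note the characteristic polynomial does not split into linear factors over ℚ, so A has no Jordan form over ℚ; the rational canonical form exists over any field.

R = [[0, 2], [1, 4]]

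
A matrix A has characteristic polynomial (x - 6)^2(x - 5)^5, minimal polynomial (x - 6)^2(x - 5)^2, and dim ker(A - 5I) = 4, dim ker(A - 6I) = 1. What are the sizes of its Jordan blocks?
λ = 5: algebraic multiplicity 5 (exponent in χ_A), largest block size 2 (exponent in m_A), 4 blocks (geometric multiplicity). These force block sizes [2, 1, 1, 1].
λ = 6: algebraic multiplicity 2 (exponent in χ_A), largest block size 2 (exponent in m_A), 1 block (geometric multiplicity). This forces block sizes [2].

Jordan blocks: (5, 2), (5, 1), (5, 1), (5, 1), (6, 2)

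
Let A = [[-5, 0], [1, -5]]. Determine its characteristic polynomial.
xI - A = [[x + 5, 0], [-1, x + 5]].

Expanding det(xI - A) along the first row:
det(xI - A) = + (x + 5)·det([[x + 5]]) - (0)·det([[-1]]).

Evaluating gives χ_A(x) = x^2 + 10x + 25 = (x + 5)^2.

χ_A(x) = (x + 5)^2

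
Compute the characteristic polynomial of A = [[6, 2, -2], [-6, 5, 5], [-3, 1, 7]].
xI - A = [[x - 6, -2, 2], [6, x - 5, -5], [3, -1, x - 7]].

Expanding det(xI - A) along the first row:
det(xI - A) = + (x - 6)·det([[x - 5, -5], [-1, x - 7]]) - (-2)·det([[6, -5], [3, x - 7]]) + (2)·det([[6, x - 5], [3, -1]]).

Evaluating gives χ_A(x) = x^3 - 18x^2 + 108x - 216 = (x - 6)^3.

χ_A(x) = (x - 6)^3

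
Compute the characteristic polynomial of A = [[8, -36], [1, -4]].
xI - A = [[x - 8, 36], [-1, x + 4]].

Expanding det(xI - A) along the first row:
det(xI - A) = + (x - 8)·det([[x + 4]]) - (36)·det([[-1]]).

Evaluating gives χ_A(x) = x^2 - 4x + 4 = (x - 2)^2.

χ_A(x) = (x - 2)^2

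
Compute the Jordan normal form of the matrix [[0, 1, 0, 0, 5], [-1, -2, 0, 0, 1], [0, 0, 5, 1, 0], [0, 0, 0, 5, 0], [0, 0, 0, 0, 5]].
The characteristic polynomial is det(xI - A) = (x - 5)^3(x + 1)^2, so the eigenvalues are -1 (algebraic multiplicity 2), 5 (algebraic multiplicity 3).

For λ = -1: rank(A + I) = 4, rank((A + I)^2) = 3. The eigenspace has dimension 5 - 4 = 1, so there is 1 Jordan block; the rank sequence gives block sizes [2].

For λ = 5: rank(A - 5I) = 3, rank((A - 5I)^2) = 2. The eigenspace has dimension 5 - 3 = 2, so there are 2 Jordan blocks; the rank sequence gives block sizes [2, 1].

Assembling the blocks gives the Jordan form J above.

J = [[-1, 1, 0, 0, 0], [0, -1, 0, 0, 0], [0, 0, 5, 1, 0], [0, 0, 0, 5, 0], [0, 0, 0, 0, 5]]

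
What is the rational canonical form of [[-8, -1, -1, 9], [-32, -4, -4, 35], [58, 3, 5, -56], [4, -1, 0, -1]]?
The invariant factors of A (the non-unit diagonal entries of the Smith normal form of xI - A over ℚ[x]) are (x + 2)(x + 5)(x^2 + x - 1), each dividing the next. The characteristic polynomial is their product, (x + 2)(x + 5)(x^2 + x - 1).

The rational canonical form is the block-diagonal matrix of companion matrices C(f_i):
R = [[0, 0, 0, 10], [1, 0, 0, -3], [0, 1, 0, -16], [0, 0, 1, -8]].

Note the characteristic polynomial does not split into linear factors over ℚ, so A has no Jordan form over ℚ; the rational canonical form exists over any field.

R = [[0, 0, 0, 10], [1, 0, 0, -3], [0, 1, 0, -16], [0, 0, 1, -8]]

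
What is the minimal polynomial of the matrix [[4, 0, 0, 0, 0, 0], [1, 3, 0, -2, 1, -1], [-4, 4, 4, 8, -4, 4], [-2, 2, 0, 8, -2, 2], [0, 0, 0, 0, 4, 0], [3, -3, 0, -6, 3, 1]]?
m_A(x) = (x - 4)^2

The characteristic polynomial factors as (x - 4)^6. The minimal polynomial is ∏(x - λ)^{k_λ} where k_λ is the size of the largest Jordan block at λ.

For λ = 4: rank(A - 4I) = 1, and the largest Jordan block has size 2 (the smallest k with rank((A - 4I)^k) = rank((A - 4I)^(k+1))).

So m_A(x) = (x - 4)^2.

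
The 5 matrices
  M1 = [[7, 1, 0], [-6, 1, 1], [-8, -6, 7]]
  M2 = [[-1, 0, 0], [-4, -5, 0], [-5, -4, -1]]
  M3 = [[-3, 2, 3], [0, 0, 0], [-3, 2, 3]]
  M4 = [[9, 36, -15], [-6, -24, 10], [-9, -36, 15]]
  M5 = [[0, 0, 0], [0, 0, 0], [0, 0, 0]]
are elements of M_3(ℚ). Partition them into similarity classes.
Characteristic polynomials: χ_{M1} = (x - 5)^3, χ_{M2} = (x + 1)^2(x + 5), χ_{M3} = x^3, χ_{M4} = x^3, χ_{M5} = x^3.

{M1}: invariant factors (x - 5)^3.

{M2}: invariant factors (x + 1)^2(x + 5).

{M3, M4}: invariant factors x, x^2.

{M5}: invariant factors x, x, x.

Matrices are similar if and only if their invariant-factor lists agree; the partition into similarity classes is {M1}, {M2}, {M3, M4}, {M5}.

4 classes: {M1}, {M2}, {M3, M4}, {M5}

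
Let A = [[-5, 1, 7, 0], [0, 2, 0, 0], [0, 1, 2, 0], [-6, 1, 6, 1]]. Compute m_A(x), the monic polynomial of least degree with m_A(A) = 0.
m_A(x) = (x - 2)^2(x - 1)(x + 5)

The characteristic polynomial factors as (x - 2)^2(x - 1)(x + 5). The minimal polynomial is ∏(x - λ)^{k_λ} where k_λ is the size of the largest Jordan block at λ.

For λ = -5: rank(A + 5I) = 3, and the largest Jordan block has size 1 (the smallest k with rank((A + 5I)^k) = rank((A + 5I)^(k+1))).
For λ = 1: rank(A - I) = 3, and the largest Jordan block has size 1 (the smallest k with rank((A - I)^k) = rank((A - I)^(k+1))).
For λ = 2: rank(A - 2I) = 3, and the largest Jordan block has size 2 (the smallest k with rank((A - 2I)^k) = rank((A - 2I)^(k+1))).

So m_A(x) = (x - 2)^2(x - 1)(x + 5).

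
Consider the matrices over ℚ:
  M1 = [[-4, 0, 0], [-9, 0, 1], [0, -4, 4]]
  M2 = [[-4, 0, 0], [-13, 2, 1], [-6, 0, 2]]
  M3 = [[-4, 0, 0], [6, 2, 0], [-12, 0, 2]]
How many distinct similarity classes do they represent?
2 classes: {M1, M2}, {M3}

Characteristic polynomials: χ_{M1} = (x - 2)^2(x + 4), χ_{M2} = (x - 2)^2(x + 4), χ_{M3} = (x - 2)^2(x + 4).

{M1, M2}: invariant factors (x - 2)^2(x + 4).

{M3}: invariant factors x - 2, (x - 2)(x + 4).

Matrices are similar if and only if their invariant-factor lists agree; the partition into similarity classes is {M1, M2}, {M3}.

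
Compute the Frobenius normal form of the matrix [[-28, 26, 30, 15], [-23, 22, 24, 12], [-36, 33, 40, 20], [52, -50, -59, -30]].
The invariant factors of A (the non-unit diagonal entries of the Smith normal form of xI - A over ℚ[x]) are (x^2 - 2x + 3)^2, each dividing the next. The characteristic polynomial is their product, (x^2 - 2x + 3)^2.

The rational canonical form is the block-diagonal matrix of companion matrices C(f_i):
R = [[0, 0, 0, -9], [1, 0, 0, 12], [0, 1, 0, -10], [0, 0, 1, 4]].

Note the characteristic polynomial does not split into linear factors over ℚ, so A has no Jordan form over ℚ; the rational canonical form exists over any field.

R = [[0, 0, 0, -9], [1, 0, 0, 12], [0, 1, 0, -10], [0, 0, 1, 4]]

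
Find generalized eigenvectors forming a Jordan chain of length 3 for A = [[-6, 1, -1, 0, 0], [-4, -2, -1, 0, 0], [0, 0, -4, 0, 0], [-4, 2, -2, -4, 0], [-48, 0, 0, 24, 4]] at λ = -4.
v_1 = [[0, 1, 1, 0, 0]]^T, v_2 = [[0, 1, 0, 0, 0]]^T, v_3 = [[1, 2, 0, 2, 0]]^T

We seek v_1 ∈ ker((A + 4I)^3) \ ker((A + 4I)^2), then set v_{i+1} = (A + 4I) v_i.

One such chain is v_1 = [[0, 1, 1, 0, 0]]^T, v_2 = [[0, 1, 0, 0, 0]]^T, v_3 = [[1, 2, 0, 2, 0]]^T. Check: (A + 4I) v_3 = [[0, 0, 0, 0, 0]]^T = 0.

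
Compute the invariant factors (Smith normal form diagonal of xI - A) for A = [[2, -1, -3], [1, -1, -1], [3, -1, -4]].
The Jordan structure of A has elementary divisors (x + 1)^3. Arranging the block sizes at each eigenvalue in decreasing order and taking row products gives the invariant factors.

Invariant factors (smallest first, each dividing the next): (x + 1)^3.

Check: the last factor (x + 1)^3 is the minimal polynomial, and the product (x + 1)^3 is the characteristic polynomial.

(x + 1)^3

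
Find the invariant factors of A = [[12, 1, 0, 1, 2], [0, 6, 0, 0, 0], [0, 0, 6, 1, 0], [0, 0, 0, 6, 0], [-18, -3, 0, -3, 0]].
The Jordan structure of A has elementary divisors (x - 6)^2, (x - 6)^2, (x - 6). Arranging the block sizes at each eigenvalue in decreasing order and taking row products gives the invariant factors.

Invariant factors (smallest first, each dividing the next): x - 6, (x - 6)^2, (x - 6)^2.

Check: the last factor (x - 6)^2 is the minimal polynomial, and the product (x - 6)^5 is the characteristic polynomial.

x - 6, (x - 6)^2, (x - 6)^2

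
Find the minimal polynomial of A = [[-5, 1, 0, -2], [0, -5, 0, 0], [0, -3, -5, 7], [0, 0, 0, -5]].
The characteristic polynomial factors as (x + 5)^4. The minimal polynomial is ∏(x - λ)^{k_λ} where k_λ is the size of the largest Jordan block at λ.

For λ = -5: rank(A + 5I) = 2, and the largest Jordan block has size 2 (the smallest k with rank((A + 5I)^k) = rank((A + 5I)^(k+1))).

So m_A(x) = (x + 5)^2.

m_A(x) = (x + 5)^2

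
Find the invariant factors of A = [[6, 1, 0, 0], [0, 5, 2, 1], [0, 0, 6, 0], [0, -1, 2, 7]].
x - 6, (x - 6)^3

The Jordan structure of A has elementary divisors (x - 6)^3, (x - 6). Arranging the block sizes at each eigenvalue in decreasing order and taking row products gives the invariant factors.

Invariant factors (smallest first, each dividing the next): x - 6, (x - 6)^3.

Check: the last factor (x - 6)^3 is the minimal polynomial, and the product (x - 6)^4 is the characteristic polynomial.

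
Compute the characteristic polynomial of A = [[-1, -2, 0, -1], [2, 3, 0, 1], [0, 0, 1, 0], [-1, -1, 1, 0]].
xI - A = [[x + 1, 2, 0, 1], [-2, x - 3, 0, -1], [0, 0, x - 1, 0], [1, 1, -1, x]].

Expanding det(xI - A) along the first row:
det(xI - A) = + (x + 1)·det([[x - 3, 0, -1], [0, x - 1, 0], [1, -1, x]]) - (2)·det([[-2, 0, -1], [0, x - 1, 0], [1, -1, x]]) + (0)·det([[-2, x - 3, -1], [0, 0, 0], [1, 1, x]]) - (1)·det([[-2, x - 3, 0], [0, 0, x - 1], [1, 1, -1]]).

Evaluating gives χ_A(x) = x^4 - 3x^3 + 3x^2 - x = x(x - 1)^3.

χ_A(x) = x(x - 1)^3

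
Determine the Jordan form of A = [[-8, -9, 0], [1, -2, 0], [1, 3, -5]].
J = [[-5, 1, 0], [0, -5, 0], [0, 0, -5]]

The characteristic polynomial is det(xI - A) = (x + 5)^3, so the eigenvalues are -5 (algebraic multiplicity 3).

For λ = -5: rank(A + 5I) = 1, rank((A + 5I)^2) = 0. The eigenspace has dimension 3 - 1 = 2, so there are 2 Jordan blocks; the rank sequence gives block sizes [2, 1].

Assembling the blocks gives the Jordan form J above.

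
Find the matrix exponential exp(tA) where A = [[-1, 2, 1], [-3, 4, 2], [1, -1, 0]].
e^{tA} = [[(-t^2 - 4*t + 2)*e^{t}/2, t*(t + 4)*e^{t}/2, t*(t + 2)*e^{t}/2], [t*(-t - 6)*e^{t}/2, (t^2 + 6*t + 2)*e^{t}/2, t*(t + 4)*e^{t}/2], [t*e^{t}, -t*e^{t}, (1 - t)*e^{t}]]

A has Jordan form J = [[1, 1, 0], [0, 1, 1], [0, 0, 1]] with A = PJP^{-1}, so e^{tA} = P e^{tJ} P^{-1}.

For a Jordan block J_k(λ), e^{tJ_k(λ)} = e^{λt} · (I + tN + t^2 N^2/2! + ... + t^{k-1} N^{k-1}/(k-1)!) where N is the nilpotent superdiagonal part.

Assembling the blocks and conjugating back gives the entries of e^{tA} as shown above.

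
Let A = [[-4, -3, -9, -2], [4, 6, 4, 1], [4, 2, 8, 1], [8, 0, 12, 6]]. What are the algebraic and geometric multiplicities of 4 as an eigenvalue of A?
The characteristic polynomial is (x - 4)^4, so the factor x - 4 appears with exponent 4: the algebraic multiplicity is 4.

rank(A - 4I) = 2, so the eigenspace has dimension 4 - 2 = 2: the geometric multiplicity is 2.

Since 2 < 4, A is not diagonalizable.

algebraic multiplicity 4, geometric multiplicity 2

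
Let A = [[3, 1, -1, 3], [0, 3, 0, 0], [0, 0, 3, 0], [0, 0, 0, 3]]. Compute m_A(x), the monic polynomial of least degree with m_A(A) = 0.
m_A(x) = (x - 3)^2

The characteristic polynomial factors as (x - 3)^4. The minimal polynomial is ∏(x - λ)^{k_λ} where k_λ is the size of the largest Jordan block at λ.

For λ = 3: rank(A - 3I) = 1, and the largest Jordan block has size 2 (the smallest k with rank((A - 3I)^k) = rank((A - 3I)^(k+1))).

So m_A(x) = (x - 3)^2.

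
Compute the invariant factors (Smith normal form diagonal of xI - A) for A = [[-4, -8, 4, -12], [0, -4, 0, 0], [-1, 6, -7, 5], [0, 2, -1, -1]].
x + 4, (x + 4)^3

The Jordan structure of A has elementary divisors (x + 4)^3, (x + 4). Arranging the block sizes at each eigenvalue in decreasing order and taking row products gives the invariant factors.

Invariant factors (smallest first, each dividing the next): x + 4, (x + 4)^3.

Check: the last factor (x + 4)^3 is the minimal polynomial, and the product (x + 4)^4 is the characteristic polynomial.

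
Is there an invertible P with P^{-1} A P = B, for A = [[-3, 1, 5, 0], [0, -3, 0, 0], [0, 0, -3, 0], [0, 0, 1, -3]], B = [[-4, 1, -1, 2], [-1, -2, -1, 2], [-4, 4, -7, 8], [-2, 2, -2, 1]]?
Both have characteristic polynomial (x + 3)^4 and minimal polynomial (x + 3)^2. But rank(A + 3I) = 2 for A while rank(B + 3I) = 1 for B, so the number of Jordan blocks at λ = -3 differs. A and B are not similar.

No.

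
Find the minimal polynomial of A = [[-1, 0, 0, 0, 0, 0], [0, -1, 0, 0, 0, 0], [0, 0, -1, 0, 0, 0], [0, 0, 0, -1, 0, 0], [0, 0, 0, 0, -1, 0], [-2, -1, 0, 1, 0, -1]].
m_A(x) = (x + 1)^2

The characteristic polynomial factors as (x + 1)^6. The minimal polynomial is ∏(x - λ)^{k_λ} where k_λ is the size of the largest Jordan block at λ.

For λ = -1: rank(A + I) = 1, and the largest Jordan block has size 2 (the smallest k with rank((A + I)^k) = rank((A + I)^(k+1))).

So m_A(x) = (x + 1)^2.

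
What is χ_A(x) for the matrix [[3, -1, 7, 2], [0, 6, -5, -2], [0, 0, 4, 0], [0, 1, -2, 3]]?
χ_A(x) = (x - 5)(x - 4)^2(x - 3)

xI - A = [[x - 3, 1, -7, -2], [0, x - 6, 5, 2], [0, 0, x - 4, 0], [0, -1, 2, x - 3]].

Expanding det(xI - A) along the first row:
det(xI - A) = + (x - 3)·det([[x - 6, 5, 2], [0, x - 4, 0], [-1, 2, x - 3]]) - (1)·det([[0, 5, 2], [0, x - 4, 0], [0, 2, x - 3]]) + (-7)·det([[0, x - 6, 2], [0, 0, 0], [0, -1, x - 3]]) - (-2)·det([[0, x - 6, 5], [0, 0, x - 4], [0, -1, 2]]).

Evaluating gives χ_A(x) = x^4 - 16x^3 + 95x^2 - 248x + 240 = (x - 5)(x - 4)^2(x - 3).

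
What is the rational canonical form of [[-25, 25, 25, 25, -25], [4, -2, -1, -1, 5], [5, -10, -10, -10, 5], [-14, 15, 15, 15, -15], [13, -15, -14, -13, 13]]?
The invariant factors of A (the non-unit diagonal entries of the Smith normal form of xI - A over ℚ[x]) are x^2 + 2x + 5, (x + 5)(x^2 + 2x + 5), each dividing the next. The characteristic polynomial is their product, (x + 5)(x^2 + 2x + 5)^2.

The rational canonical form is the block-diagonal matrix of companion matrices C(f_i):
R = [[0, -5, 0, 0, 0], [1, -2, 0, 0, 0], [0, 0, 0, 0, -25], [0, 0, 1, 0, -15], [0, 0, 0, 1, -7]].

Note the characteristic polynomial does not split into linear factors over ℚ, so A has no Jordan form over ℚ; the rational canonical form exists over any field.

R = [[0, -5, 0, 0, 0], [1, -2, 0, 0, 0], [0, 0, 0, 0, -25], [0, 0, 1, 0, -15], [0, 0, 0, 1, -7]]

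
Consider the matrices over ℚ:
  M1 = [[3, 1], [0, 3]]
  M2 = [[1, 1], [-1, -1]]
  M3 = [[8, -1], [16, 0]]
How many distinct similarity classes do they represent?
3 classes: {M1}, {M2}, {M3}

Characteristic polynomials: χ_{M1} = (x - 3)^2, χ_{M2} = x^2, χ_{M3} = (x - 4)^2.

{M1}: invariant factors (x - 3)^2.

{M2}: invariant factors x^2.

{M3}: invariant factors (x - 4)^2.

Matrices are similar if and only if their invariant-factor lists agree; the partition into similarity classes is {M1}, {M2}, {M3}.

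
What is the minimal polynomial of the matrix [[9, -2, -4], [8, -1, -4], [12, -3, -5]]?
m_A(x) = (x - 1)^2

The characteristic polynomial factors as (x - 1)^3. The minimal polynomial is ∏(x - λ)^{k_λ} where k_λ is the size of the largest Jordan block at λ.

For λ = 1: rank(A - I) = 1, and the largest Jordan block has size 2 (the smallest k with rank((A - I)^k) = rank((A - I)^(k+1))).

So m_A(x) = (x - 1)^2.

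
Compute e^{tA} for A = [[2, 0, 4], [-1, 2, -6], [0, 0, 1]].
A has Jordan form J = [[1, 0, 0], [0, 2, 1], [0, 0, 2]] with A = PJP^{-1}, so e^{tA} = P e^{tJ} P^{-1}.

For a Jordan block J_k(λ), e^{tJ_k(λ)} = e^{λt} · (I + tN + t^2 N^2/2! + ... + t^{k-1} N^{k-1}/(k-1)!) where N is the nilpotent superdiagonal part.

Assembling the blocks and conjugating back gives the entries of e^{tA} as shown above.

e^{tA} = [[e^{2*t}, 0, 4*(e^{t} - 1)*e^{t}], [-t*e^{2*t}, e^{2*t}, 2*(-2*t*e^{t} - e^{t} + 1)*e^{t}], [0, 0, e^{t}]]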